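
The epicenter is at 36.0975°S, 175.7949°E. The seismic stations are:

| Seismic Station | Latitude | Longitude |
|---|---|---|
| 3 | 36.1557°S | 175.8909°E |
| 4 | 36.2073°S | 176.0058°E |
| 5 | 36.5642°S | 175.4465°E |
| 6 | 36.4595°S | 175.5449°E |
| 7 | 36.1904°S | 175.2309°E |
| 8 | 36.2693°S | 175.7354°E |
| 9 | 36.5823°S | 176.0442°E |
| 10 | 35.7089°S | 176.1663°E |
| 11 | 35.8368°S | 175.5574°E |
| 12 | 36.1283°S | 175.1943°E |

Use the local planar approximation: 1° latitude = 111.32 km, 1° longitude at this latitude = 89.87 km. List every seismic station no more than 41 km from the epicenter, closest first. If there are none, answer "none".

3, 8, 4, 11

Distances from 36.0975°S, 175.7949°E:
3: √((-0.0582·111.32)² + (0.0960·89.87)²) = √(41.975160 + 74.434101) = 10.7893 km
4: √((-0.1098·111.32)² + (0.2109·89.87)²) = √(149.400164 + 359.238309) = 22.5530 km
5: √((-0.4667·111.32)² + (-0.3484·89.87)²) = √(2699.118781 + 980.360435) = 60.6587 km
6: √((-0.3620·111.32)² + (-0.2500·89.87)²) = √(1623.915909 + 504.788556) = 46.1379 km
7: √((-0.0929·111.32)² + (-0.5640·89.87)²) = √(106.949270 + 2569.139529) = 51.7309 km
8: √((-0.1718·111.32)² + (-0.0595·89.87)²) = √(365.757057 + 28.593243) = 19.8583 km
9: √((-0.4848·111.32)² + (0.2493·89.87)²) = √(2912.538116 + 501.965698) = 58.4338 km
10: √((0.3886·111.32)² + (0.3714·89.87)²) = √(1871.336928 + 1114.072059) = 54.6389 km
11: √((0.2607·111.32)² + (-0.2375·89.87)²) = √(842.225638 + 455.571672) = 36.0250 km
12: √((-0.0308·111.32)² + (-0.6006·89.87)²) = √(11.755682 + 2913.400156) = 54.0847 km
Threshold 41 km: 3 (10.7893 km), 8 (19.8583 km), 4 (22.5530 km), 11 (36.0250 km) are within range.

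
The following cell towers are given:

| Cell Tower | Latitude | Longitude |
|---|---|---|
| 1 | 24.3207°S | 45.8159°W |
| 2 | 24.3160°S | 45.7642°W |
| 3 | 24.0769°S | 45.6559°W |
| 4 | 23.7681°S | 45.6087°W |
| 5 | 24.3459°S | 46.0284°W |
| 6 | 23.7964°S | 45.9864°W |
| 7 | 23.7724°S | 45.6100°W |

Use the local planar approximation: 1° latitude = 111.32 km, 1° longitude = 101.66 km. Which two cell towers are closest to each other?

4 and 7

Pairwise distances:
1–2: 5.2818 km
1–3: 31.6408 km
1–4: 65.0218 km
1–5: 21.7841 km
1–6: 60.8844 km
1–7: 64.5262 km
2–3: 28.8038 km
2–4: 63.0075 km
2–5: 27.0640 km
2–6: 62.0962 km
2–7: 62.5110 km
3–4: 34.7089 km
3–5: 48.2775 km
3–6: 45.8681 km
3–7: 34.2166 km
4–5: 77.1855 km
4–6: 38.5260 km
4–7: 0.4966 km
5–6: 61.3192 km
5–7: 76.7137 km
6–7: 38.3580 km
Closest pair: 4–7 at 0.4966 km.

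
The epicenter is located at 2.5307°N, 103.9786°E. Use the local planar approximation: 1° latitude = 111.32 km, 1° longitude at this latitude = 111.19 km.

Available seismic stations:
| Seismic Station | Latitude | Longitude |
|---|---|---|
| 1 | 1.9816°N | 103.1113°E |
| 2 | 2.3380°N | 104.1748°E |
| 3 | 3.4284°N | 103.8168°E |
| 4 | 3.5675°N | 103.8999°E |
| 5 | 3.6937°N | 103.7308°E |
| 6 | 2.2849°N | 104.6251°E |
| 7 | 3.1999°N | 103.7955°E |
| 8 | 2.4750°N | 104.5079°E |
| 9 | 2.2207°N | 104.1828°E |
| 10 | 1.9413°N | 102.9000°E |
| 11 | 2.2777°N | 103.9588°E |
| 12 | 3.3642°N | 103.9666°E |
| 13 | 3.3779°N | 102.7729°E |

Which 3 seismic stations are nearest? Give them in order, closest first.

Distances from 2.5307°N, 103.9786°E:
1: √((-0.5491·111.32)² + (-0.8673·111.19)²) = √(3736.364893 + 9299.726005) = 114.1757 km
2: √((-0.1927·111.32)² + (0.1962·111.19)²) = √(460.161017 + 475.915080) = 30.5954 km
3: √((0.8977·111.32)² + (-0.1618·111.19)²) = √(9986.397429 + 323.659601) = 101.5385 km
4: √((1.0368·111.32)² + (-0.0787·111.19)²) = √(13320.986016 + 76.573928) = 115.7478 km
5: √((1.1630·111.32)² + (-0.2478·111.19)²) = √(16761.227654 + 759.161307) = 132.3646 km
6: √((-0.2458·111.32)² + (0.6465·111.19)²) = √(748.703998 + 5167.357618) = 76.9159 km
7: √((0.6692·111.32)² + (-0.1831·111.19)²) = √(5549.556278 + 414.484361) = 77.2272 km
8: √((-0.0557·111.32)² + (0.5293·111.19)²) = √(38.446498 + 3463.659954) = 59.1786 km
9: √((-0.3100·111.32)² + (0.2042·111.19)²) = √(1190.884885 + 515.516934) = 41.3086 km
10: √((-0.5894·111.32)² + (-1.0786·111.19)²) = √(4304.935594 + 14383.093125) = 136.7042 km
11: √((-0.2530·111.32)² + (-0.0198·111.19)²) = √(793.208643 + 4.846875) = 28.2499 km
12: √((0.8335·111.32)² + (-0.0120·111.19)²) = √(8609.097050 + 1.780303) = 92.7948 km
13: √((0.8472·111.32)² + (-1.2057·111.19)²) = √(8894.433441 + 17972.561661) = 163.9115 km
Sorted: 11 (28.2499 km) < 2 (30.5954 km) < 9 (41.3086 km) < 8 (59.1786 km) < 6 (76.9159 km) < …

11, 2, 9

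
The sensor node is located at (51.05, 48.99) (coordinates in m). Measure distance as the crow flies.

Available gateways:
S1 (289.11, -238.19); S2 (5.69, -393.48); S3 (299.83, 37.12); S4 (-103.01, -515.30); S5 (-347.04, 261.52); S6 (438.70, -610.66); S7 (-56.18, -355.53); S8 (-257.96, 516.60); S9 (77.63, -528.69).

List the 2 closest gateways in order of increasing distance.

Distances from (51.05, 48.99):
S1: √((238.06)² + (-287.18)²) = √(56672.5636 + 82472.3524) = 373.02 m
S2: √((-45.36)² + (-442.47)²) = √(2057.5296 + 195779.7009) = 444.79 m
S3: √((248.78)² + (-11.87)²) = √(61891.4884 + 140.8969) = 249.06 m
S4: √((-154.06)² + (-564.29)²) = √(23734.4836 + 318423.2041) = 584.94 m
S5: √((-398.09)² + (212.53)²) = √(158475.6481 + 45169.0009) = 451.27 m
S6: √((387.65)² + (-659.65)²) = √(150272.5225 + 435138.1225) = 765.12 m
S7: √((-107.23)² + (-404.52)²) = √(11498.2729 + 163636.4304) = 418.49 m
S8: √((-309.01)² + (467.61)²) = √(95487.1801 + 218659.1121) = 560.49 m
S9: √((26.58)² + (-577.68)²) = √(706.4964 + 333714.1824) = 578.29 m
Sorted: S3 (249.06 m) < S1 (373.02 m) < S7 (418.49 m) < S2 (444.79 m) < …

S3, S1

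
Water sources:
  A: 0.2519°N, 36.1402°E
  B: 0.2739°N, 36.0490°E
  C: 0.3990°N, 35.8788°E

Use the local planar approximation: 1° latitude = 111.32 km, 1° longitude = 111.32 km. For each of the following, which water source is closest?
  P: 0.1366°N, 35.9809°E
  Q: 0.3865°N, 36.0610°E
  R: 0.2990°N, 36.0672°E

P at 0.1366°N, 35.9809°E:
  A: √((0.1153·111.32)² + (0.1593·111.32)²) = √(164.742256 + 314.469078) = 21.8909 km
  B: √((0.1373·111.32)² + (0.0681·111.32)²) = √(233.607870 + 57.469924) = 17.0610 km
  C: √((0.2624·111.32)² + (-0.1021·111.32)²) = √(853.245599 + 129.180773) = 31.3437 km
  → nearest: B (17.0610 km)
Q at 0.3865°N, 36.0610°E:
  A: √((-0.1346·111.32)² + (0.0792·111.32)²) = √(224.510427 + 77.731448) = 17.3851 km
  B: √((-0.1126·111.32)² + (-0.0120·111.32)²) = √(157.116999 + 1.784469) = 12.6056 km
  C: √((0.0125·111.32)² + (-0.1822·111.32)²) = √(1.936272 + 411.379969) = 20.3302 km
  → nearest: B (12.6056 km)
R at 0.2990°N, 36.0672°E:
  A: √((-0.0471·111.32)² + (0.0730·111.32)²) = √(27.490853 + 66.037727) = 9.6710 km
  B: √((-0.0251·111.32)² + (-0.0182·111.32)²) = √(7.807174 + 4.104773) = 3.4514 km
  C: √((0.1000·111.32)² + (-0.1884·111.32)²) = √(123.921424 + 439.853642) = 23.7439 km
  → nearest: B (3.4514 km)

P→B; Q→B; R→B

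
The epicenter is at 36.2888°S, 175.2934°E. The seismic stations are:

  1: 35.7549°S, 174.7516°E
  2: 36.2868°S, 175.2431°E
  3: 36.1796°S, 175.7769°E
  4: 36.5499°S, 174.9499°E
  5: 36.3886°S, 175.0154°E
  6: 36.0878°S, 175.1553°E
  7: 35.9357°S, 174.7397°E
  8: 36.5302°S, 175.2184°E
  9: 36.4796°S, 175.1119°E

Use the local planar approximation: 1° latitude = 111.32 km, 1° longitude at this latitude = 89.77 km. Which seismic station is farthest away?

Distances from 36.2888°S, 175.2934°E:
1: √((0.5339·111.32)² + (-0.5418·89.77)²) = √(3532.370401 + 2365.595317) = 76.7982 km
2: √((0.0020·111.32)² + (-0.0503·89.77)²) = √(0.049569 + 20.389117) = 4.5209 km
3: √((0.1092·111.32)² + (0.4835·89.77)²) = √(147.771837 + 1883.889420) = 45.0740 km
4: √((-0.2611·111.32)² + (-0.3435·89.77)²) = √(844.812126 + 950.858588) = 42.3754 km
5: √((-0.0998·111.32)² + (-0.2780·89.77)²) = √(123.426234 + 622.804931) = 27.3172 km
6: √((0.2010·111.32)² + (-0.1381·89.77)²) = √(500.654945 + 153.691485) = 25.5802 km
7: √((0.3531·111.32)² + (-0.5537·89.77)²) = √(1545.047481 + 2470.651543) = 63.3695 km
8: √((-0.2414·111.32)² + (-0.0750·89.77)²) = √(722.139211 + 45.329923) = 27.7032 km
9: √((-0.1908·111.32)² + (-0.1815·89.77)²) = √(451.131483 + 265.470158) = 26.7694 km
Maximum: 1 at 76.7982 km.

1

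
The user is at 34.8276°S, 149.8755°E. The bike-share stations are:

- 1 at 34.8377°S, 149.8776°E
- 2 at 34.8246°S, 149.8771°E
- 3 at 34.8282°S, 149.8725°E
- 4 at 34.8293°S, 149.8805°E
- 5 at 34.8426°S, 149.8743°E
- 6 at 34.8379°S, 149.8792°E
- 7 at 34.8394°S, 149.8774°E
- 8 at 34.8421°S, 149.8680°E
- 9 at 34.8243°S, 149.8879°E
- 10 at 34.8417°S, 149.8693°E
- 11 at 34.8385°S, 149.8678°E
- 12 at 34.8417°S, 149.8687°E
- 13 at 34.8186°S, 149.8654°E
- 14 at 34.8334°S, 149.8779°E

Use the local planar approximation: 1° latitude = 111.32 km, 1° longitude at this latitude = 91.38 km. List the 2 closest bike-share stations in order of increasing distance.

Distances from 34.8276°S, 149.8755°E:
1: √((-0.0101·111.32)² + (0.0021·91.38)²) = √(1.264122 + 0.036825) = 1.1406 km
2: √((0.0030·111.32)² + (0.0016·91.38)²) = √(0.111529 + 0.021377) = 0.3646 km
3: √((-0.0006·111.32)² + (-0.0030·91.38)²) = √(0.004461 + 0.075153) = 0.2822 km
4: √((-0.0017·111.32)² + (0.0050·91.38)²) = √(0.035813 + 0.208758) = 0.4945 km
5: √((-0.0150·111.32)² + (-0.0012·91.38)²) = √(2.788232 + 0.012024) = 1.6734 km
6: √((-0.0103·111.32)² + (0.0037·91.38)²) = √(1.314682 + 0.114316) = 1.1954 km
7: √((-0.0118·111.32)² + (0.0019·91.38)²) = √(1.725482 + 0.030145) = 1.3250 km
8: √((-0.0145·111.32)² + (-0.0075·91.38)²) = √(2.605448 + 0.469705) = 1.7536 km
9: √((0.0033·111.32)² + (0.0124·91.38)²) = √(0.134950 + 1.283943) = 1.1912 km
10: √((-0.0141·111.32)² + (-0.0062·91.38)²) = √(2.463682 + 0.320986) = 1.6687 km
11: √((-0.0109·111.32)² + (-0.0077·91.38)²) = √(1.472310 + 0.495090) = 1.4026 km
12: √((-0.0141·111.32)² + (-0.0068·91.38)²) = √(2.463682 + 0.386118) = 1.6881 km
13: √((0.0090·111.32)² + (-0.0101·91.38)²) = √(1.003764 + 0.851815) = 1.3622 km
14: √((-0.0058·111.32)² + (0.0024·91.38)²) = √(0.416872 + 0.048098) = 0.6819 km
Sorted: 3 (0.2822 km) < 2 (0.3646 km) < 4 (0.4945 km) < 14 (0.6819 km) < …

3, 2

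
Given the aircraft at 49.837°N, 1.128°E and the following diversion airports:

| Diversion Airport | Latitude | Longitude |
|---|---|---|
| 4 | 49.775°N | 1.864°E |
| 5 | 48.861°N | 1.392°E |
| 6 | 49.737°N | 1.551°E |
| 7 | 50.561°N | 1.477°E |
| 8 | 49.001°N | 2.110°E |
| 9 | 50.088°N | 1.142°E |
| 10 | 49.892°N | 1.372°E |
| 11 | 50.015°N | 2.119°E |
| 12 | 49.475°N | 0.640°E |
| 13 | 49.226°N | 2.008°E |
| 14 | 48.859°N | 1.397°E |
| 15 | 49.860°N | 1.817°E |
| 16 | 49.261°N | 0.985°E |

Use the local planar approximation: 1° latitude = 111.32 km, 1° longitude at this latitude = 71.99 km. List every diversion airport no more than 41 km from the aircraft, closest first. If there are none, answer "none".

10, 9, 6

Distances from 49.837°N, 1.128°E:
4: 53.432 km
5: 110.298 km
6: 32.423 km
7: 84.421 km
8: 116.870 km
9: 27.959 km
10: 18.602 km
11: 74.043 km
12: 53.461 km
13: 92.950 km
14: 110.580 km
15: 49.667 km
16: 64.941 km
Threshold 41 km: 10 (18.602 km), 9 (27.959 km), 6 (32.423 km) are within range.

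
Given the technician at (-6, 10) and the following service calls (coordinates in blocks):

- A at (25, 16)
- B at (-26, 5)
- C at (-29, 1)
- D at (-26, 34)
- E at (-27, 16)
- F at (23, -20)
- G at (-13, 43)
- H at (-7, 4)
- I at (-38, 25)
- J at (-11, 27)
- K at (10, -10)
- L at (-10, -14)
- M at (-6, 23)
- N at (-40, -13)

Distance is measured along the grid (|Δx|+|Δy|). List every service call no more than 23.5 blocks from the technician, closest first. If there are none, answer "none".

H, M, J

Distances from (-6, 10):
A: |31| + |6| = 31 + 6 = 37 blocks
B: |-20| + |-5| = 20 + 5 = 25 blocks
C: |-23| + |-9| = 23 + 9 = 32 blocks
D: |-20| + |24| = 20 + 24 = 44 blocks
E: |-21| + |6| = 21 + 6 = 27 blocks
F: |29| + |-30| = 29 + 30 = 59 blocks
G: |-7| + |33| = 7 + 33 = 40 blocks
H: |-1| + |-6| = 1 + 6 = 7 blocks
I: |-32| + |15| = 32 + 15 = 47 blocks
J: |-5| + |17| = 5 + 17 = 22 blocks
K: |16| + |-20| = 16 + 20 = 36 blocks
L: |-4| + |-24| = 4 + 24 = 28 blocks
M: |0| + |13| = 0 + 13 = 13 blocks
N: |-34| + |-23| = 34 + 23 = 57 blocks
Threshold 23.5 blocks: H (7 blocks), M (13 blocks), J (22 blocks) are within range.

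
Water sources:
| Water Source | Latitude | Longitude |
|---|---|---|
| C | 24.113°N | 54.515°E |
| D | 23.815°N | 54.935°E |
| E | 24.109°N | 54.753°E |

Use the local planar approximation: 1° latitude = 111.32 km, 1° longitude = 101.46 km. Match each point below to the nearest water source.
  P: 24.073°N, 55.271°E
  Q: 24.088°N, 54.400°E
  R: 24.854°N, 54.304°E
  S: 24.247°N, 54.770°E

P→D; Q→C; R→C; S→E

P at 24.073°N, 55.271°E:
  C: √((0.040·111.32)² + (-0.756·101.46)²) = √(19.82743 + 5883.46680) = 76.833 km
  D: √((-0.258·111.32)² + (-0.336·101.46)²) = √(824.87057 + 1162.16628) = 44.576 km
  E: √((0.036·111.32)² + (-0.518·101.46)²) = √(16.06022 + 2762.16257) = 52.709 km
  → nearest: D (44.576 km)
Q at 24.088°N, 54.400°E:
  C: √((0.025·111.32)² + (0.115·101.46)²) = √(7.74509 + 136.13989) = 11.995 km
  D: √((-0.273·111.32)² + (0.535·101.46)²) = √(923.57398 + 2946.43782) = 62.209 km
  E: √((0.021·111.32)² + (0.353·101.46)²) = √(5.46493 + 1282.74144) = 35.892 km
  → nearest: C (11.995 km)
R at 24.854°N, 54.304°E:
  C: √((-0.741·111.32)² + (0.211·101.46)²) = √(6804.28994 + 458.30503) = 85.221 km
  D: √((-1.039·111.32)² + (0.631·101.46)²) = √(13377.57796 + 4098.72173) = 132.198 km
  E: √((-0.745·111.32)² + (0.449·101.46)²) = √(6877.94884 + 2075.30722) = 94.622 km
  → nearest: C (85.221 km)
S at 24.247°N, 54.770°E:
  C: √((-0.134·111.32)² + (-0.255·101.46)²) = √(222.51331 + 669.37591) = 29.865 km
  D: √((-0.432·111.32)² + (0.165·101.46)²) = √(2312.67118 + 280.25773) = 50.921 km
  E: √((-0.138·111.32)² + (-0.017·101.46)²) = √(235.99596 + 2.97500) = 15.459 km
  → nearest: E (15.459 km)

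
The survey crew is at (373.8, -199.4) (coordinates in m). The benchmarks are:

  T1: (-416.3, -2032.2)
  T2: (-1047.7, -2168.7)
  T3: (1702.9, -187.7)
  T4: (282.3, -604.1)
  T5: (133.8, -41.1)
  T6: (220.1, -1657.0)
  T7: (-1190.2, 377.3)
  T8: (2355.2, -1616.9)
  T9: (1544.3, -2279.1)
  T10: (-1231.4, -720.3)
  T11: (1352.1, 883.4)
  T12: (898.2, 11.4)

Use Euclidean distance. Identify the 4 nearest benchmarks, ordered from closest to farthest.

Distances from (373.8, -199.4):
T1: 1995.8 m
T2: 2428.7 m
T3: 1329.2 m
T4: 414.9 m
T5: 287.5 m
T6: 1465.7 m
T7: 1666.9 m
T8: 2436.2 m
T9: 2386.5 m
T10: 1687.6 m
T11: 1459.3 m
T12: 565.2 m
Sorted: T5 (287.5 m) < T4 (414.9 m) < T12 (565.2 m) < T3 (1329.2 m) < T11 (1459.3 m) < T6 (1465.7 m) < …

T5, T4, T12, T3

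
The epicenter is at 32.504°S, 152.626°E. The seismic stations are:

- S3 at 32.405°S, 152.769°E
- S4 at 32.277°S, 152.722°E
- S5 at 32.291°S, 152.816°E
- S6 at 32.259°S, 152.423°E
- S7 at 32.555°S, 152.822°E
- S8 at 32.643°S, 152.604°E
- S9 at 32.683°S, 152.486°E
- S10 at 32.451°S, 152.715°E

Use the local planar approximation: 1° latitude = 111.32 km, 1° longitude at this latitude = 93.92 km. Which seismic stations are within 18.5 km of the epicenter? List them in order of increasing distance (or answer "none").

Distances from 32.504°S, 152.626°E:
S3: 17.373 km
S4: 26.830 km
S5: 29.676 km
S6: 33.277 km
S7: 19.264 km
S8: 15.611 km
S9: 23.874 km
S10: 10.231 km
Threshold 18.5 km: S10 (10.231 km), S8 (15.611 km), S3 (17.373 km) are within range.

S10, S8, S3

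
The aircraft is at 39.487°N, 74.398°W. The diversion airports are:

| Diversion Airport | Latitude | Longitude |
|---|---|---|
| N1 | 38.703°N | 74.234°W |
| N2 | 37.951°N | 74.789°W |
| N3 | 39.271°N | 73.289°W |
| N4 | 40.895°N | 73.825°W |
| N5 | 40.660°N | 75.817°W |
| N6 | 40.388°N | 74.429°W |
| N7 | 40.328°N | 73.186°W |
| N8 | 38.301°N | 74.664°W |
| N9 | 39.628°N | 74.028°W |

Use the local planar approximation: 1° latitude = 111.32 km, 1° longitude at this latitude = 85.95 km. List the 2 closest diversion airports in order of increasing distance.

N9, N1

Distances from 39.487°N, 74.398°W:
N1: √((-0.784·111.32)² + (0.164·85.95)²) = √(7616.90468 + 198.69158) = 88.406 km
N2: √((-1.536·111.32)² + (-0.391·85.95)²) = √(29236.73200 + 1129.39348) = 174.259 km
N3: √((-0.216·111.32)² + (1.109·85.95)²) = √(578.16780 + 9085.62597) = 98.305 km
N4: √((1.408·111.32)² + (0.573·85.95)²) = √(24566.97619 + 2425.49848) = 164.294 km
N5: √((1.173·111.32)² + (-1.419·85.95)²) = √(17050.70810 + 14874.98557) = 178.678 km
N6: √((0.901·111.32)² + (-0.031·85.95)²) = √(10059.95359 + 7.09929) = 100.335 km
N7: √((0.841·111.32)² + (1.212·85.95)²) = √(8764.72687 + 10851.68058) = 140.059 km
N8: √((-1.186·111.32)² + (-0.266·85.95)²) = √(17430.73793 + 522.70305) = 133.990 km
N9: √((0.141·111.32)² + (0.370·85.95)²) = √(246.36818 + 1011.33540) = 35.464 km
Sorted: N9 (35.464 km) < N1 (88.406 km) < N3 (98.305 km) < N6 (100.335 km) < …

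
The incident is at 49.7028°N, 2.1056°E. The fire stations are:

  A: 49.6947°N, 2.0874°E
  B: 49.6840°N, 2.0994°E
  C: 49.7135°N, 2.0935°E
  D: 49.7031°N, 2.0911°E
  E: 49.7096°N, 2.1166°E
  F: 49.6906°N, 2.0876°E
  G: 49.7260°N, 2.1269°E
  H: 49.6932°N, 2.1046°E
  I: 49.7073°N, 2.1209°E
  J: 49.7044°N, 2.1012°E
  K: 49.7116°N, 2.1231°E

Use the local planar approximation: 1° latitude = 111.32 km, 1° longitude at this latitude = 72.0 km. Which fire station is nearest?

Distances from 49.7028°N, 2.1056°E:
A: √((-0.0081·111.32)² + (-0.0182·72.0)²) = √(0.813048 + 1.717148) = 1.5907 km
B: √((-0.0188·111.32)² + (-0.0062·72.0)²) = √(4.379879 + 0.199273) = 2.1399 km
C: √((0.0107·111.32)² + (-0.0121·72.0)²) = √(1.418776 + 0.758989) = 1.4757 km
D: √((0.0003·111.32)² + (-0.0145·72.0)²) = √(0.001115 + 1.089936) = 1.0445 km
E: √((0.0068·111.32)² + (0.0110·72.0)²) = √(0.573013 + 0.627264) = 1.0956 km
F: √((-0.0122·111.32)² + (-0.0180·72.0)²) = √(1.844446 + 1.679616) = 1.8772 km
G: √((0.0232·111.32)² + (0.0213·72.0)²) = √(6.669947 + 2.351929) = 3.0036 km
H: √((-0.0096·111.32)² + (-0.0010·72.0)²) = √(1.142060 + 0.005184) = 1.0711 km
I: √((0.0045·111.32)² + (0.0153·72.0)²) = √(0.250941 + 1.213523) = 1.2102 km
J: √((0.0016·111.32)² + (-0.0044·72.0)²) = √(0.031724 + 0.100362) = 0.3634 km
K: √((0.0088·111.32)² + (0.0175·72.0)²) = √(0.959648 + 1.587600) = 1.5960 km
Minimum: J at 0.3634 km.

J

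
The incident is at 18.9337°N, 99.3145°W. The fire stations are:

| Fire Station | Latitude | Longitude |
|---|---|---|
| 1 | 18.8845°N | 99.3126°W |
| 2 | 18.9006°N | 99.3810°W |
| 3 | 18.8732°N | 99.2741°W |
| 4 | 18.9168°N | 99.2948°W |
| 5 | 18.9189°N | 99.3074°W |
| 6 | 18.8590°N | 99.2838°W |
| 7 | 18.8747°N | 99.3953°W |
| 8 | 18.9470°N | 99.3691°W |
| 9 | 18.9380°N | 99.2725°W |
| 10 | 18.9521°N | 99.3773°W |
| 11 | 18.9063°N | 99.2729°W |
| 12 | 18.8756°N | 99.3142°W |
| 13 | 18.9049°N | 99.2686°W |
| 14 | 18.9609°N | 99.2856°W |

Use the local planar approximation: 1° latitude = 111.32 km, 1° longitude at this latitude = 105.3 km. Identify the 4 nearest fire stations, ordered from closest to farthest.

5, 4, 14, 9

Distances from 18.9337°N, 99.3145°W:
1: √((-0.0492·111.32)² + (0.0019·105.3)²) = √(29.996916 + 0.040028) = 5.4806 km
2: √((-0.0331·111.32)² + (-0.0665·105.3)²) = √(13.576955 + 49.034306) = 7.9127 km
3: √((-0.0605·111.32)² + (0.0404·105.3)²) = √(45.358339 + 18.097537) = 7.9659 km
4: √((-0.0169·111.32)² + (0.0197·105.3)²) = √(3.539320 + 4.303177) = 2.8004 km
5: √((-0.0148·111.32)² + (0.0071·105.3)²) = √(2.714375 + 0.558951) = 1.8092 km
6: √((-0.0747·111.32)² + (0.0307·105.3)²) = √(69.149270 + 10.450414) = 8.9219 km
7: √((-0.0590·111.32)² + (-0.0808·105.3)²) = √(43.137048 + 72.390148) = 10.7484 km
8: √((0.0133·111.32)² + (-0.0546·105.3)²) = √(2.192046 + 33.055370) = 5.9370 km
9: √((0.0043·111.32)² + (0.0420·105.3)²) = √(0.229131 + 19.559391) = 4.4484 km
10: √((0.0184·111.32)² + (-0.0628·105.3)²) = √(4.195484 + 43.729653) = 6.9228 km
11: √((-0.0274·111.32)² + (0.0416·105.3)²) = √(9.303525 + 19.188605) = 5.3378 km
12: √((-0.0581·111.32)² + (0.0003·105.3)²) = √(41.831040 + 0.000998) = 6.4678 km
13: √((-0.0288·111.32)² + (0.0459·105.3)²) = √(10.278539 + 23.360499) = 5.7999 km
14: √((0.0272·111.32)² + (0.0289·105.3)²) = √(9.168203 + 9.260884) = 4.2929 km
Sorted: 5 (1.8092 km) < 4 (2.8004 km) < 14 (4.2929 km) < 9 (4.4484 km) < 11 (5.3378 km) < 1 (5.4806 km) < …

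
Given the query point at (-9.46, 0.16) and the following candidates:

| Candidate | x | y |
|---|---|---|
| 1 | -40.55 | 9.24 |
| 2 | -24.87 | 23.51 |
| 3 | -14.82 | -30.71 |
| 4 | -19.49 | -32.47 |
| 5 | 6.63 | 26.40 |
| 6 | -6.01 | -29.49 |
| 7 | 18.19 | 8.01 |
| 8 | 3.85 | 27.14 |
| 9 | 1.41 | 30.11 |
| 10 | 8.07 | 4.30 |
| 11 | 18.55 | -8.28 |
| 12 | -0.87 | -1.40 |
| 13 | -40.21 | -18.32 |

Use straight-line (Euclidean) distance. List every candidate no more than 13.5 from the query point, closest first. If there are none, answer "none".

Distances from (-9.46, 0.16):
1: 32.39
2: 27.98
3: 31.33
4: 34.14
5: 30.78
6: 29.85
7: 28.74
8: 30.08
9: 31.86
10: 18.01
11: 29.25
12: 8.73
13: 35.88
Threshold 13.5: 12 (8.73) is within range.

12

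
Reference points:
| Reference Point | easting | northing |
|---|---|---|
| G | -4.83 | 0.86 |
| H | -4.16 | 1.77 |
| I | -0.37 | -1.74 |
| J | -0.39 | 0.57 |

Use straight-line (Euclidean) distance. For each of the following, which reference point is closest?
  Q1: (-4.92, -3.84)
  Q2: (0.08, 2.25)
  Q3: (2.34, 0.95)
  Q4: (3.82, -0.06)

Q1→G; Q2→J; Q3→J; Q4→J

Q1 at (-4.92, -3.84):
  G: 4.70
  H: 5.66
  I: 5.01
  J: 6.32
  → nearest: G (4.70)
Q2 at (0.08, 2.25):
  G: 5.10
  H: 4.27
  I: 4.02
  J: 1.74
  → nearest: J (1.74)
Q3 at (2.34, 0.95):
  G: 7.17
  H: 6.55
  I: 3.82
  J: 2.76
  → nearest: J (2.76)
Q4 at (3.82, -0.06):
  G: 8.70
  H: 8.19
  I: 4.51
  J: 4.26
  → nearest: J (4.26)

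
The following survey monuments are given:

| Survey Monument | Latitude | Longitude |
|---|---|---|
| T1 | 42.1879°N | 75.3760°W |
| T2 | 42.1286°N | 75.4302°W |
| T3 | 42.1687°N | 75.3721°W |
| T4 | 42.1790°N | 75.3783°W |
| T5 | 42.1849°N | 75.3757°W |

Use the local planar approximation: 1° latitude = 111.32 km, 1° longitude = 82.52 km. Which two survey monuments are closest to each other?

T1 and T5

Pairwise distances:
T1–T5: 0.3349 km
T4–T5: 0.6909 km
T1–T4: 1.0088 km
T3–T4: 1.2556 km
T3–T5: 1.8277 km
T1–T3: 2.1614 km
T2–T3: 6.5508 km
T2–T4: 7.0583 km
T2–T5: 7.7140 km
T1–T2: 7.9738 km
Closest pair: T1–T5 at 0.3349 km.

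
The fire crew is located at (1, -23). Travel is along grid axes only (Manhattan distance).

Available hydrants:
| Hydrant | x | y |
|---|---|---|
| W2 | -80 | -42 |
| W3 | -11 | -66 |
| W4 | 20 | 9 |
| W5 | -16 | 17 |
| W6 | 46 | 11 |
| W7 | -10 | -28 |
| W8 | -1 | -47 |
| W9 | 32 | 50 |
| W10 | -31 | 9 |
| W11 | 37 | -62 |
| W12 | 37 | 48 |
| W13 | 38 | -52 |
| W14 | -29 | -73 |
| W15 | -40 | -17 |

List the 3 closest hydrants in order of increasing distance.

W7, W8, W15

Distances from (1, -23):
W2: |-81| + |-19| = 81 + 19 = 100
W3: |-12| + |-43| = 12 + 43 = 55
W4: |19| + |32| = 19 + 32 = 51
W5: |-17| + |40| = 17 + 40 = 57
W6: |45| + |34| = 45 + 34 = 79
W7: |-11| + |-5| = 11 + 5 = 16
W8: |-2| + |-24| = 2 + 24 = 26
W9: |31| + |73| = 31 + 73 = 104
W10: |-32| + |32| = 32 + 32 = 64
W11: |36| + |-39| = 36 + 39 = 75
W12: |36| + |71| = 36 + 71 = 107
W13: |37| + |-29| = 37 + 29 = 66
W14: |-30| + |-50| = 30 + 50 = 80
W15: |-41| + |6| = 41 + 6 = 47
Sorted: W7 (16) < W8 (26) < W15 (47) < W4 (51) < W3 (55) < …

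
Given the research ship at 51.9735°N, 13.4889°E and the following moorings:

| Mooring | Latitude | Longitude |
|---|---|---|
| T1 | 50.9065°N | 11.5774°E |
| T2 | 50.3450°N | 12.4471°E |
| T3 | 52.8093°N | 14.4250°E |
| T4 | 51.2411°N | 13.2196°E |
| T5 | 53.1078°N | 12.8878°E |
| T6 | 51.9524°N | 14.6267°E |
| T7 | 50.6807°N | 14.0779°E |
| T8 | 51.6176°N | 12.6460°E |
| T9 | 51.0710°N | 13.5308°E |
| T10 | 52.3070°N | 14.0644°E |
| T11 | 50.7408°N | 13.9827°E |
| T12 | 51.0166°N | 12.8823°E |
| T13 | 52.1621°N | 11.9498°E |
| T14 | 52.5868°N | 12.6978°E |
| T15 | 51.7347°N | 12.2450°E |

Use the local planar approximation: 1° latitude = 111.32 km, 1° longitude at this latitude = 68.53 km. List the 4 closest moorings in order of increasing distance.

Distances from 51.9735°N, 13.4889°E:
T1: √((-1.0670·111.32)² + (-1.9115·68.53)²) = √(14108.317809 + 17159.714914) = 176.8277 km
T2: √((-1.6285·111.32)² + (-1.0418·68.53)²) = √(32864.113449 + 5097.182341) = 194.8366 km
T3: √((0.8358·111.32)² + (0.9361·68.53)²) = √(8656.675318 + 4115.342205) = 113.0134 km
T4: √((-0.7324·111.32)² + (-0.2693·68.53)²) = √(6647.266131 + 340.591786) = 83.5934 km
T5: √((1.1343·111.32)² + (-0.6011·68.53)²) = √(15944.182601 + 1696.894803) = 132.8197 km
T6: √((-0.0211·111.32)² + (1.1378·68.53)²) = √(5.517106 + 6079.856410) = 78.0088 km
T7: √((-1.2928·111.32)² + (0.5890·68.53)²) = √(20711.382159 + 1629.266220) = 149.4679 km
T8: √((-0.3559·111.32)² + (-0.8429·68.53)²) = √(1569.648363 + 3336.672418) = 70.0451 km
T9: √((-0.9025·111.32)² + (0.0419·68.53)²) = √(10093.477436 + 8.244978) = 100.5073 km
T10: √((0.3335·111.32)² + (0.5755·68.53)²) = √(1378.281960 + 1555.435904) = 54.1638 km
T11: √((-1.2327·111.32)² + (0.4938·68.53)²) = √(18830.471185 + 1145.153316) = 141.3351 km
T12: √((-0.9569·111.32)² + (-0.6066·68.53)²) = √(11346.959493 + 1728.089676) = 114.3462 km
T13: √((0.1886·111.32)² + (-1.5391·68.53)²) = √(440.788009 + 11124.875002) = 107.5438 km
T14: √((0.6133·111.32)² + (-0.7911·68.53)²) = √(4661.141903 + 2939.166796) = 87.1797 km
T15: √((-0.2388·111.32)² + (-1.2439·68.53)²) = √(706.667373 + 7266.619154) = 89.2933 km
Sorted: T10 (54.1638 km) < T8 (70.0451 km) < T6 (78.0088 km) < T4 (83.5934 km) < T14 (87.1797 km) < T15 (89.2933 km) < …

T10, T8, T6, T4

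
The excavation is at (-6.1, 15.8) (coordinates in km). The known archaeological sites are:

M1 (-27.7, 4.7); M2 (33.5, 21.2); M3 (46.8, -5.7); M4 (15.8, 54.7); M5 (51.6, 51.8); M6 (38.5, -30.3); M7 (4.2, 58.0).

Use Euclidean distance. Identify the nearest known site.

M1

Distances from (-6.1, 15.8):
M1: √((-21.6)² + (-11.1)²) = √(466.560 + 123.210) = 24.3 km
M2: √((39.6)² + (5.4)²) = √(1568.160 + 29.160) = 40.0 km
M3: √((52.9)² + (-21.5)²) = √(2798.410 + 462.250) = 57.1 km
M4: √((21.9)² + (38.9)²) = √(479.610 + 1513.210) = 44.6 km
M5: √((57.7)² + (36.0)²) = √(3329.290 + 1296.000) = 68.0 km
M6: √((44.6)² + (-46.1)²) = √(1989.160 + 2125.210) = 64.1 km
M7: √((10.3)² + (42.2)²) = √(106.090 + 1780.840) = 43.4 km
Minimum: M1 at 24.3 km.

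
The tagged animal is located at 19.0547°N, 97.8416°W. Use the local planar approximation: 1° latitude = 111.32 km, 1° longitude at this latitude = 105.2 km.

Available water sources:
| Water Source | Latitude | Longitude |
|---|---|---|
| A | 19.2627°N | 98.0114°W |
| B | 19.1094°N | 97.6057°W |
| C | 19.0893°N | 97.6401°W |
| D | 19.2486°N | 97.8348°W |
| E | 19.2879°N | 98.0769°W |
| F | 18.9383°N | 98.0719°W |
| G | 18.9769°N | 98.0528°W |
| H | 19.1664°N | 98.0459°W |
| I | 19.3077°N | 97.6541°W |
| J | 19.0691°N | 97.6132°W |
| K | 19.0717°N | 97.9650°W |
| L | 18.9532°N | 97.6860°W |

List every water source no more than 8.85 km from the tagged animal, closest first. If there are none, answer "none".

none

Distances from 19.0547°N, 97.8416°W:
A: 29.2441 km
B: 25.5528 km
C: 21.5449 km
D: 21.5968 km
E: 35.8699 km
F: 27.4750 km
G: 23.8465 km
H: 24.8302 km
I: 34.3844 km
J: 24.0811 km
K: 13.1189 km
L: 19.8901 km
Threshold 8.85 km: none within range.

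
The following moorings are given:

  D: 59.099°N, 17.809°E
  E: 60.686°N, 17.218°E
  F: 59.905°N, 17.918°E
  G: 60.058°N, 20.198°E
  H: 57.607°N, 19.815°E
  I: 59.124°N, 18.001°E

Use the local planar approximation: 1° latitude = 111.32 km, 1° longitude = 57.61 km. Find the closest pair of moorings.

Pairwise distances:
D–E: 179.916 km
D–F: 89.943 km
D–G: 174.181 km
D–H: 202.339 km
D–I: 11.406 km
E–F: 95.838 km
E–G: 185.366 km
E–H: 373.985 km
E–I: 179.638 km
F–G: 132.450 km
F–H: 278.180 km
F–I: 87.072 km
G–H: 273.736 km
G–I: 163.799 km
H–I: 198.593 km
Closest pair: D–I at 11.406 km.

D and I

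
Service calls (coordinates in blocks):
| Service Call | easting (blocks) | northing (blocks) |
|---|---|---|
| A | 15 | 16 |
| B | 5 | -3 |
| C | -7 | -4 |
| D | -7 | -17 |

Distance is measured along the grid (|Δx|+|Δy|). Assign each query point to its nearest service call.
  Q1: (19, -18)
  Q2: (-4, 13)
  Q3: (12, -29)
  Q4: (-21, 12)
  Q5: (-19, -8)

Q1→D; Q2→C; Q3→D; Q4→C; Q5→C

Q1 at (19, -18):
  A: |-4| + |34| = 4 + 34 = 38 blocks
  B: |-14| + |15| = 14 + 15 = 29 blocks
  C: |-26| + |14| = 26 + 14 = 40 blocks
  D: |-26| + |1| = 26 + 1 = 27 blocks
  → nearest: D (27 blocks)
Q2 at (-4, 13):
  A: |19| + |3| = 19 + 3 = 22 blocks
  B: |9| + |-16| = 9 + 16 = 25 blocks
  C: |-3| + |-17| = 3 + 17 = 20 blocks
  D: |-3| + |-30| = 3 + 30 = 33 blocks
  → nearest: C (20 blocks)
Q3 at (12, -29):
  A: |3| + |45| = 3 + 45 = 48 blocks
  B: |-7| + |26| = 7 + 26 = 33 blocks
  C: |-19| + |25| = 19 + 25 = 44 blocks
  D: |-19| + |12| = 19 + 12 = 31 blocks
  → nearest: D (31 blocks)
Q4 at (-21, 12):
  A: |36| + |4| = 36 + 4 = 40 blocks
  B: |26| + |-15| = 26 + 15 = 41 blocks
  C: |14| + |-16| = 14 + 16 = 30 blocks
  D: |14| + |-29| = 14 + 29 = 43 blocks
  → nearest: C (30 blocks)
Q5 at (-19, -8):
  A: |34| + |24| = 34 + 24 = 58 blocks
  B: |24| + |5| = 24 + 5 = 29 blocks
  C: |12| + |4| = 12 + 4 = 16 blocks
  D: |12| + |-9| = 12 + 9 = 21 blocks
  → nearest: C (16 blocks)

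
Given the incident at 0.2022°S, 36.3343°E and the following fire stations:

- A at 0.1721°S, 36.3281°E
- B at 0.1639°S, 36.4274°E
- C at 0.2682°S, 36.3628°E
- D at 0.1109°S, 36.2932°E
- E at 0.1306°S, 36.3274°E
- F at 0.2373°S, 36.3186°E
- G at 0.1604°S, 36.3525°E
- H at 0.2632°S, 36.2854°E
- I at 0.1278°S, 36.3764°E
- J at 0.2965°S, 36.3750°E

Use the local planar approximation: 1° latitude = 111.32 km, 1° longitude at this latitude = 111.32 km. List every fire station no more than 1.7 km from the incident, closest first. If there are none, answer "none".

none

Distances from 0.2022°S, 36.3343°E:
A: 3.4211 km
B: 11.2066 km
C: 8.0029 km
D: 11.1459 km
E: 8.0074 km
F: 4.2804 km
G: 5.0751 km
H: 8.7031 km
I: 9.5162 km
J: 11.4335 km
Threshold 1.7 km: none within range.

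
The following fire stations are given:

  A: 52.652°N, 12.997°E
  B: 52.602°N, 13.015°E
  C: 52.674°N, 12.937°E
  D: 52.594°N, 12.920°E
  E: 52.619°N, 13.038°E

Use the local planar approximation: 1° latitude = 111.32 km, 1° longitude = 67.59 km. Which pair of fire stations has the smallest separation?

B and E

Pairwise distances:
A–B: 5.697 km
A–C: 4.738 km
A–D: 8.293 km
A–E: 4.602 km
B–C: 9.593 km
B–D: 6.483 km
B–E: 2.449 km
C–D: 8.979 km
C–E: 9.170 km
D–E: 8.447 km
Closest pair: B–E at 2.449 km.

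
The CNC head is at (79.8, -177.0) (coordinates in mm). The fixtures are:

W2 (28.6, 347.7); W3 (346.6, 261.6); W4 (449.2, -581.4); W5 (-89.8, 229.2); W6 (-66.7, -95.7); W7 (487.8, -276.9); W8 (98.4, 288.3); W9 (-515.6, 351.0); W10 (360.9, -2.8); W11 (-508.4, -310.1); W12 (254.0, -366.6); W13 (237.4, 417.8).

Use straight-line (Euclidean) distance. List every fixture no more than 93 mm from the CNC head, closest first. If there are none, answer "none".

none

Distances from (79.8, -177.0):
W2: 527.2 mm
W3: 513.4 mm
W4: 547.7 mm
W5: 440.2 mm
W6: 167.5 mm
W7: 420.1 mm
W8: 465.7 mm
W9: 795.8 mm
W10: 330.7 mm
W11: 603.1 mm
W12: 257.5 mm
W13: 615.3 mm
Threshold 93 mm: none within range.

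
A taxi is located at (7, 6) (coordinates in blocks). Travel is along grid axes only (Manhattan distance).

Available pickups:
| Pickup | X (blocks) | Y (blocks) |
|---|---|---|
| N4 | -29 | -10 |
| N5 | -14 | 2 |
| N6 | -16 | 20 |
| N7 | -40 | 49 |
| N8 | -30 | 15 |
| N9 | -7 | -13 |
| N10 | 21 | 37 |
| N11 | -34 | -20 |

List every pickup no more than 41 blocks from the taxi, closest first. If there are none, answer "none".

N5, N9, N6

Distances from (7, 6):
N4: 52 blocks
N5: 25 blocks
N6: 37 blocks
N7: 90 blocks
N8: 46 blocks
N9: 33 blocks
N10: 45 blocks
N11: 67 blocks
Threshold 41 blocks: N5 (25 blocks), N9 (33 blocks), N6 (37 blocks) are within range.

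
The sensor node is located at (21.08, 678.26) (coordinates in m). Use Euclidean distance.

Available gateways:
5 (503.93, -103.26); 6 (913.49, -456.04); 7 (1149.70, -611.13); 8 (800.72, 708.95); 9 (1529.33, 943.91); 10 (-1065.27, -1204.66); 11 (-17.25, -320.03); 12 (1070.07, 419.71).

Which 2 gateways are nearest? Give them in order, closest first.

8, 5

Distances from (21.08, 678.26):
5: √((482.85)² + (-781.52)²) = √(233144.1225 + 610773.5104) = 918.65 m
6: √((892.41)² + (-1134.30)²) = √(796395.6081 + 1286636.4900) = 1443.27 m
7: √((1128.62)² + (-1289.39)²) = √(1273783.1044 + 1662526.5721) = 1713.57 m
8: √((779.64)² + (30.69)²) = √(607838.5296 + 941.8761) = 780.24 m
9: √((1508.25)² + (265.65)²) = √(2274818.0625 + 70569.9225) = 1531.47 m
10: √((-1086.35)² + (-1882.92)²) = √(1180156.3225 + 3545387.7264) = 2173.83 m
11: √((-38.33)² + (-998.29)²) = √(1469.1889 + 996582.9241) = 999.03 m
12: √((1048.99)² + (-258.55)²) = √(1100380.0201 + 66848.1025) = 1080.38 m
Sorted: 8 (780.24 m) < 5 (918.65 m) < 11 (999.03 m) < 12 (1080.38 m) < …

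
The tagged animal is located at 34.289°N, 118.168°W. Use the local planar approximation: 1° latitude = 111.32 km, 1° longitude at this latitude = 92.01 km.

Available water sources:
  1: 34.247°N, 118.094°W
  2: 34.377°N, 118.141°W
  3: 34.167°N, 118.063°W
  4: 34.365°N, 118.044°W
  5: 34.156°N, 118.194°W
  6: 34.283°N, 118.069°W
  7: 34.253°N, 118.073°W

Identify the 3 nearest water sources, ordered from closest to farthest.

Distances from 34.289°N, 118.168°W:
1: 8.259 km
2: 10.106 km
3: 16.667 km
4: 14.204 km
5: 14.998 km
6: 9.133 km
7: 9.616 km
Sorted: 1 (8.259 km) < 6 (9.133 km) < 7 (9.616 km) < 2 (10.106 km) < 4 (14.204 km) < …

1, 6, 7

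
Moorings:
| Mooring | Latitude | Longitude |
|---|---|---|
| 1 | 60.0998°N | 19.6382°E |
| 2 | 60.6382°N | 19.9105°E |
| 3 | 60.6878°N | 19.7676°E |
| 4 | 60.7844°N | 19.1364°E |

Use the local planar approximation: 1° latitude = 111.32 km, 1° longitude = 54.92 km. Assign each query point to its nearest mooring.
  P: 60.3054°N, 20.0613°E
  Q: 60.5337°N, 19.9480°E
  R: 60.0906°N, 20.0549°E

P→1; Q→2; R→1

P at 60.3054°N, 20.0613°E:
  1: 32.6156 km
  2: 37.9617 km
  3: 45.5223 km
  4: 73.6441 km
  → nearest: 1 (32.6156 km)
Q at 60.5337°N, 19.9480°E:
  1: 51.2108 km
  2: 11.8138 km
  3: 19.8099 km
  4: 52.5891 km
  → nearest: 2 (11.8138 km)
R at 60.0906°N, 20.0549°E:
  1: 22.9081 km
  2: 61.4725 km
  3: 68.3271 km
  4: 92.2478 km
  → nearest: 1 (22.9081 km)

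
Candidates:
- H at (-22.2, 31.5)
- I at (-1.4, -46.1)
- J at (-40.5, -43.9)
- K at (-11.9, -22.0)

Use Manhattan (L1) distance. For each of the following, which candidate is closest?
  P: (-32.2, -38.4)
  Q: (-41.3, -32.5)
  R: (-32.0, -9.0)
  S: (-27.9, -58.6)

P at (-32.2, -38.4):
  H: 79.9
  I: 38.5
  J: 13.8
  K: 36.7
  → nearest: J (13.8)
Q at (-41.3, -32.5):
  H: 83.1
  I: 53.5
  J: 12.2
  K: 39.9
  → nearest: J (12.2)
R at (-32.0, -9.0):
  H: 50.3
  I: 67.7
  J: 43.4
  K: 33.1
  → nearest: K (33.1)
S at (-27.9, -58.6):
  H: 95.8
  I: 39.0
  J: 27.3
  K: 52.6
  → nearest: J (27.3)

P→J; Q→J; R→K; S→J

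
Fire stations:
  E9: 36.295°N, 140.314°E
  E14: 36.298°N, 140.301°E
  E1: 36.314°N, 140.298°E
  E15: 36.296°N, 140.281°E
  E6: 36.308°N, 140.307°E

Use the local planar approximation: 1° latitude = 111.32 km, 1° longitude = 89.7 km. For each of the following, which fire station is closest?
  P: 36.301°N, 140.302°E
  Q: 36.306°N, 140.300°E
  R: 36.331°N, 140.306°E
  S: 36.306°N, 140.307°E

P→E14; Q→E6; R→E1; S→E6

P at 36.301°N, 140.302°E:
  E9: 1.267 km
  E14: 0.346 km
  E1: 1.491 km
  E15: 1.964 km
  E6: 0.899 km
  → nearest: E14 (0.346 km)
Q at 36.306°N, 140.300°E:
  E9: 1.754 km
  E14: 0.895 km
  E1: 0.908 km
  E15: 2.036 km
  E6: 0.666 km
  → nearest: E6 (0.666 km)
R at 36.331°N, 140.306°E:
  E9: 4.071 km
  E14: 3.701 km
  E1: 2.024 km
  E15: 4.495 km
  E6: 2.562 km
  → nearest: E1 (2.024 km)
S at 36.306°N, 140.307°E:
  E9: 1.376 km
  E14: 1.041 km
  E1: 1.202 km
  E15: 2.584 km
  E6: 0.223 km
  → nearest: E6 (0.223 km)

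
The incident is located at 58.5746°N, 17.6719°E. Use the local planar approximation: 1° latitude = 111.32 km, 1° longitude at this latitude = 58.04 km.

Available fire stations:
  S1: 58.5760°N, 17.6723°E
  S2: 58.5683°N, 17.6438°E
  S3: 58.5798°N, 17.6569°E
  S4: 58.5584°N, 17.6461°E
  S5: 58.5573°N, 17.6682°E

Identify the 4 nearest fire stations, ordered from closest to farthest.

S1, S3, S2, S5

Distances from 58.5746°N, 17.6719°E:
S1: √((0.0014·111.32)² + (0.0004·58.04)²) = √(0.024289 + 0.000539) = 0.1576 km
S2: √((-0.0063·111.32)² + (-0.0281·58.04)²) = √(0.491844 + 2.659913) = 1.7753 km
S3: √((0.0052·111.32)² + (-0.0150·58.04)²) = √(0.335084 + 0.757944) = 1.0455 km
S4: √((-0.0162·111.32)² + (-0.0258·58.04)²) = √(3.252194 + 2.242303) = 2.3440 km
S5: √((-0.0173·111.32)² + (-0.0037·58.04)²) = √(3.708844 + 0.046117) = 1.9378 km
Sorted: S1 (0.1576 km) < S3 (1.0455 km) < S2 (1.7753 km) < S5 (1.9378 km) < S4 (2.3440 km)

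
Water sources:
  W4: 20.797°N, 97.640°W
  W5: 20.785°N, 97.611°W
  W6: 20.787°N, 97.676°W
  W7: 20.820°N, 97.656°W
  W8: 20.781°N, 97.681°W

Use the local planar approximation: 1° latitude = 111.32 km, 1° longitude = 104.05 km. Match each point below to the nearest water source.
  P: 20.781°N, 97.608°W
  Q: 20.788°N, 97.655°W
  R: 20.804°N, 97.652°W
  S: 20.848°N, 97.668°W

P at 20.781°N, 97.608°W:
  W4: 3.776 km
  W5: 0.544 km
  W6: 7.107 km
  W7: 6.618 km
  W8: 7.596 km
  → nearest: W5 (0.544 km)
Q at 20.788°N, 97.655°W:
  W4: 1.855 km
  W5: 4.590 km
  W6: 2.188 km
  W7: 3.564 km
  W8: 2.815 km
  → nearest: W4 (1.855 km)
R at 20.804°N, 97.652°W:
  W4: 1.472 km
  W5: 4.762 km
  W6: 3.133 km
  W7: 1.829 km
  W8: 3.957 km
  → nearest: W4 (1.472 km)
S at 20.848°N, 97.668°W:
  W4: 6.381 km
  W5: 9.185 km
  W6: 6.841 km
  W7: 3.358 km
  W8: 7.580 km
  → nearest: W7 (3.358 km)

P→W5; Q→W4; R→W4; S→W7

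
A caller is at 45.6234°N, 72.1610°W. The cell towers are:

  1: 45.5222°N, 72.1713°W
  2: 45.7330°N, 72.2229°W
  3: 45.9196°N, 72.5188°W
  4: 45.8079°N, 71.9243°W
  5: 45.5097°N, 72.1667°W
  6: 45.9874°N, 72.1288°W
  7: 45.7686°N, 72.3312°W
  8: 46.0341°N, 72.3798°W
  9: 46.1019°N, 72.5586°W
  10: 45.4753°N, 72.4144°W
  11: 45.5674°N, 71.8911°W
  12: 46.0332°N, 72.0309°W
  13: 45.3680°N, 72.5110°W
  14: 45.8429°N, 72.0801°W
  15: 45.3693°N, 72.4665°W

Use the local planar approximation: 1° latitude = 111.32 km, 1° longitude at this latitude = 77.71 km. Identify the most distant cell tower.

9

Distances from 45.6234°N, 72.1610°W:
1: 11.2940 km
2: 13.1147 km
3: 43.1314 km
4: 27.5712 km
5: 12.6648 km
6: 40.5977 km
7: 20.8853 km
8: 48.7785 km
9: 61.5791 km
10: 25.6821 km
11: 21.8808 km
12: 46.7258 km
13: 39.3457 km
14: 25.2305 km
15: 36.9287 km
Maximum: 9 at 61.5791 km.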